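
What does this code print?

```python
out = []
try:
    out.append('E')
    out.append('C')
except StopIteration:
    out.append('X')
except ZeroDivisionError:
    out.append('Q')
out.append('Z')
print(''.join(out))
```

Execution trace: 'E' (try body) → 'C' (try body, no exception) → 'Z' (after the try/except). Output: ECZ

Answer: ECZ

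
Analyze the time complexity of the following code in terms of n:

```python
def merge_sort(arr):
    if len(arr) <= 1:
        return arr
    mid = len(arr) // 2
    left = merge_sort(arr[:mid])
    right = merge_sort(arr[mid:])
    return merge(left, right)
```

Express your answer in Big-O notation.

This is Merge sort. Time complexity: O(n log n).

Answer: O(n log n)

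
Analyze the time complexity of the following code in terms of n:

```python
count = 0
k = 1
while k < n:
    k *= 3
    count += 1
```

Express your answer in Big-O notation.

Each loop level contributes: log n. Multiplying the contributions gives O(log n).

Answer: O(log n)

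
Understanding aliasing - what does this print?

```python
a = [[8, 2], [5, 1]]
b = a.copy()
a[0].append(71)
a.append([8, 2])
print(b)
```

Key concept: shallow copy with nested lists.
Step by step:
`a = [[8, 2], [5, 1]]` → a = [[8, 2], [5, 1]]
`b = a.copy()` → b = [[8, 2], [5, 1]]
`a[0].append(71)` → a = [[8, 2, 71], [5, 1]]; b = [[8, 2, 71], [5, 1]]
`a.append([8, 2])` → a = [[8, 2, 71], [5, 1], [8, 2]]
`print(b)` → prints [[8, 2, 71], [5, 1]]

Answer: [[8, 2, 71], [5, 1]]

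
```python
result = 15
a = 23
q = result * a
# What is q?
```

Trace:
`result = 15` → result = 15
`a = 23` → a = 23
`q = result * a` → q = 345
So q = 345

Answer: 345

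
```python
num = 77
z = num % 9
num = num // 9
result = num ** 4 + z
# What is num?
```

Trace:
`num = 77` → num = 77
`z = num % 9` → z = 5
`num = num // 9` → num = 8
`result = num ** 4 + z` → result = 4101
So num = 8

Answer: 8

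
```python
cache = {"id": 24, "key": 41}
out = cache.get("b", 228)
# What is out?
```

Trace:
`cache = {"id": 24, "key": 41}` → cache = {'id': 24, 'key': 41}
`out = cache.get("b", 228)` → out = 228
So out = 228

Answer: 228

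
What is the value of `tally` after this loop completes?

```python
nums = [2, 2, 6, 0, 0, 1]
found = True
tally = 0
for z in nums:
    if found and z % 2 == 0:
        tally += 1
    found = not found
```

Count even values at even positions
`tally` takes the values: 0 → 1 → 2 → 3

Answer: 3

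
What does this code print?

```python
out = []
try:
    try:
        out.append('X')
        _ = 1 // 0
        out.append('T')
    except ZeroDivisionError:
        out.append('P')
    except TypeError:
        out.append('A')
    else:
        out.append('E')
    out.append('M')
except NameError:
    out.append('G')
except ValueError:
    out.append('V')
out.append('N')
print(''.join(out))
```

Execution trace: 'X' (inner try body) → 'P' (inner except ZeroDivisionError) → 'M' (try body, no exception) → 'N' (after the try/except). Output: XPMN

Answer: XPMN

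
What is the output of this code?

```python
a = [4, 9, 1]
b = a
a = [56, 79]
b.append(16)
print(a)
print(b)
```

Key concept: rebinding vs mutation: a is rebound to a new list, b still points at the original.
Step by step:
`a = [4, 9, 1]` → a = [4, 9, 1]
`b = a` → b = [4, 9, 1] (same object as a)
`a = [56, 79]` → a = [56, 79]
`b.append(16)` → b = [4, 9, 1, 16]
`print(a)` → prints [56, 79]
`print(b)` → prints [4, 9, 1, 16]

Answer:
[56, 79]
[4, 9, 1, 16]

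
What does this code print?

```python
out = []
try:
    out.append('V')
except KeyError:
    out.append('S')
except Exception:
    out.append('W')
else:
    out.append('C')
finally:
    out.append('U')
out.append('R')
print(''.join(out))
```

Execution trace: 'V' (try body, no exception) → 'C' (else) → 'U' (finally) → 'R' (after the try/except). Output: VCUR

Answer: VCUR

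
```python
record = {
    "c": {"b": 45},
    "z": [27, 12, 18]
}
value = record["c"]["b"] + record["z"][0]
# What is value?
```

Trace:
`record = { ...` → record = {'c': {'b': 45}, 'z': [27, 12, 18]}
`value = record["c"]["b"] + record["z"][0]` → value = 72
So value = 72

Answer: 72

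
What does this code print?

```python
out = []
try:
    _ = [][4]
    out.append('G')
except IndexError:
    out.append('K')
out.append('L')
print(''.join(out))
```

Execution trace: 'K' (except IndexError) → 'L' (after the try/except). Output: KL

Answer: KL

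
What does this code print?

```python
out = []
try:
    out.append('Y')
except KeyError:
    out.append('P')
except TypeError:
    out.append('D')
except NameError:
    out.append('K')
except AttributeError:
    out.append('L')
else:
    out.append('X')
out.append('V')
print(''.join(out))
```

Execution trace: 'Y' (try body, no exception) → 'X' (else) → 'V' (after the try/except). Output: YXV

Answer: YXV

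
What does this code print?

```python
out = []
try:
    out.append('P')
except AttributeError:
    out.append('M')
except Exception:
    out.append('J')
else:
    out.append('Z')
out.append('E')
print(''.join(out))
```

Execution trace: 'P' (try body, no exception) → 'Z' (else) → 'E' (after the try/except). Output: PZE

Answer: PZE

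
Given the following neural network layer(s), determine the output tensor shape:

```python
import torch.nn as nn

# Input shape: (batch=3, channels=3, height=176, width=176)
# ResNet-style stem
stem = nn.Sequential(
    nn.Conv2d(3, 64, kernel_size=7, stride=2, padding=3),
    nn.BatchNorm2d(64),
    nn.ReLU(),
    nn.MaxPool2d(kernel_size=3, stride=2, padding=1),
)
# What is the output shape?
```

Input: (3, 3, 176, 176) -> after Conv2d 7x7 stride=2: (3, 64, 88, 88) -> Output: (3, 64, 44, 44)

Answer: (3, 64, 44, 44)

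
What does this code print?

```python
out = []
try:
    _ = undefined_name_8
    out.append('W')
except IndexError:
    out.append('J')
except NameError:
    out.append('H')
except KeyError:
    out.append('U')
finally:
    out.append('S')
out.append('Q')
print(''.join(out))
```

Execution trace: 'H' (except NameError) → 'S' (finally) → 'Q' (after the try/except). Output: HSQ

Answer: HSQ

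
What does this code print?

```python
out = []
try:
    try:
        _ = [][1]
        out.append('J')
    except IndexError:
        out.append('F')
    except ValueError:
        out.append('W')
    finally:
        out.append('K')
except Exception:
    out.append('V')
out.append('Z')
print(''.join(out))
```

Execution trace: 'F' (inner except IndexError) → 'K' (inner finally) → 'Z' (after the try/except). Output: FKZ

Answer: FKZ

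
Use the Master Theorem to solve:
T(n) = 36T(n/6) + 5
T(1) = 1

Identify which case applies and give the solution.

a=36, b=6, f(n)=5. log_6(36) = 2. Since c=0 < 2, Case 1 applies: T(n) = Θ(n^log_b(a)) = O(n^2).

Answer: O(n^2) - Case 1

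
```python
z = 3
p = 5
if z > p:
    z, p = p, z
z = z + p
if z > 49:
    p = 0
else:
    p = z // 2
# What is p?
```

Trace:
`z = 3` → z = 3
`p = 5` → p = 5
`if z > p: ...` → z > p is False → no variable changes
`z = z + p` → z = 8
`if z > 49: ...` → z > 49 is False, take else branch → p = 4
So p = 4

Answer: 4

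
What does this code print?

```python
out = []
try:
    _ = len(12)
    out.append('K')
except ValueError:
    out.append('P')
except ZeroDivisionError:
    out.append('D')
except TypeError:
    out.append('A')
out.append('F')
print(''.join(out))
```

Execution trace: 'A' (except TypeError) → 'F' (after the try/except). Output: AF

Answer: AF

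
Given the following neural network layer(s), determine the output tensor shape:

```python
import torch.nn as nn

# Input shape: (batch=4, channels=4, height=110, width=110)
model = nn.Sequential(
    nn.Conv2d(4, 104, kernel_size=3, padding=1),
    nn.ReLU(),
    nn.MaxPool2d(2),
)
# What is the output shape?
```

Input: (4, 4, 110, 110) -> after Conv2d: (4, 104, 110, 110) -> after ReLU: (4, 104, 110, 110) -> Output: (4, 104, 55, 55)

Answer: (4, 104, 55, 55)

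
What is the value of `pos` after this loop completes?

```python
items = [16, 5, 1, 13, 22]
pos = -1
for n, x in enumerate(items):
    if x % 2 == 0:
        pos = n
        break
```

First even number index in [16, 5, 1, 13, 22]
`pos` takes the values: -1 → 0

Answer: 0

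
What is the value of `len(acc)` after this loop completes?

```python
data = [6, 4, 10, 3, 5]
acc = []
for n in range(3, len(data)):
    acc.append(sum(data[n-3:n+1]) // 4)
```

Number of 4-element averages
`acc` takes the values: [] → [5] → [5, 5]
So `len(acc)` = 2

Answer: 2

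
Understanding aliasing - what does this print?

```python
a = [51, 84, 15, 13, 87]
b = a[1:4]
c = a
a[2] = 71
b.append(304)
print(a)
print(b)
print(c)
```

Key concept: slice vs alias.
Step by step:
`a = [51, 84, 15, 13, 87]` → a = [51, 84, 15, 13, 87]
`b = a[1:4]` → b = [84, 15, 13]
`c = a` → c = [51, 84, 15, 13, 87] (same object as a)
`a[2] = 71` → a = [51, 84, 71, 13, 87] (same object as c); c = [51, 84, 71, 13, 87] (same object as a)
`b.append(304)` → b = [84, 15, 13, 304]
`print(a)` → prints [51, 84, 71, 13, 87]
`print(b)` → prints [84, 15, 13, 304]
`print(c)` → prints [51, 84, 71, 13, 87]

Answer:
[51, 84, 71, 13, 87]
[84, 15, 13, 304]
[51, 84, 71, 13, 87]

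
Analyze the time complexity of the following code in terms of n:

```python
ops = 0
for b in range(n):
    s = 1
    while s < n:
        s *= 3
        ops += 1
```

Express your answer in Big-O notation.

Each loop level contributes: n × log n. Multiplying the contributions gives O(n log n).

Answer: O(n log n)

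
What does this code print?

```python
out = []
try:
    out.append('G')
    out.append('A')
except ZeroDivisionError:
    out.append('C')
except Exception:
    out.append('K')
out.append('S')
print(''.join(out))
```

Execution trace: 'G' (try body) → 'A' (try body, no exception) → 'S' (after the try/except). Output: GAS

Answer: GAS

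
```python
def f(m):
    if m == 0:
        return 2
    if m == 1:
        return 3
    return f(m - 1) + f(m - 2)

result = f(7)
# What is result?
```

Build up from base cases: f(0)=2, f(1)=3, f(2)=5, f(3)=8, f(4)=13, f(5)=21, f(6)=34, ..., f(7)=55

Answer: 55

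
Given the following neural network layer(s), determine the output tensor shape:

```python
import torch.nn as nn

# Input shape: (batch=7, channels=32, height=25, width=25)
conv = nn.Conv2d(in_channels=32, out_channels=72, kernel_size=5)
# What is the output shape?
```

Input: (7, 32, 25, 25) -> Output: (7, 72, 21, 21)

Answer: (7, 72, 21, 21)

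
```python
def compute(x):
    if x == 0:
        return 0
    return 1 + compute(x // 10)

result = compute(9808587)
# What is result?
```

Count of digits of 9808587: 7

Answer: 7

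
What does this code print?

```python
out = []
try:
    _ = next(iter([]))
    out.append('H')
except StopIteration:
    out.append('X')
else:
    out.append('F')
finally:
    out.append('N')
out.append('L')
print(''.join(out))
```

Execution trace: 'X' (except StopIteration) → 'N' (finally) → 'L' (after the try/except). Output: XNL

Answer: XNL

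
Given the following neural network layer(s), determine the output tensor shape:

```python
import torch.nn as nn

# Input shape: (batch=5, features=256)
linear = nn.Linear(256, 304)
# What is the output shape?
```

Input: (5, 256) -> Output: (5, 304)

Answer: (5, 304)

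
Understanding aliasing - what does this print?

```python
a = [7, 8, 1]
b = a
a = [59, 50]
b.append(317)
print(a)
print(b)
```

Key concept: rebinding vs mutation: a is rebound to a new list, b still points at the original.
Step by step:
`a = [7, 8, 1]` → a = [7, 8, 1]
`b = a` → b = [7, 8, 1] (same object as a)
`a = [59, 50]` → a = [59, 50]
`b.append(317)` → b = [7, 8, 1, 317]
`print(a)` → prints [59, 50]
`print(b)` → prints [7, 8, 1, 317]

Answer:
[59, 50]
[7, 8, 1, 317]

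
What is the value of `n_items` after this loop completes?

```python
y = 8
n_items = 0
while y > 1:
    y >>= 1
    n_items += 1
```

Count right shifts until 1
`n_items` takes the values: 0 → 1 → 2 → 3

Answer: 3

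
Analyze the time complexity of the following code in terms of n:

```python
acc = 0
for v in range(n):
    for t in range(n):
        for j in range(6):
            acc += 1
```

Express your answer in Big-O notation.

Each loop level contributes: n × n × 1. Multiplying the contributions gives O(n^2).

Answer: O(n^2)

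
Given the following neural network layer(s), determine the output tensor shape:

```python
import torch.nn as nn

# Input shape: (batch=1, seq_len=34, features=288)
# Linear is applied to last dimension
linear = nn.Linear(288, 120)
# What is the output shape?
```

Input: (1, 34, 288) -> Output: (1, 34, 120)

Answer: (1, 34, 120)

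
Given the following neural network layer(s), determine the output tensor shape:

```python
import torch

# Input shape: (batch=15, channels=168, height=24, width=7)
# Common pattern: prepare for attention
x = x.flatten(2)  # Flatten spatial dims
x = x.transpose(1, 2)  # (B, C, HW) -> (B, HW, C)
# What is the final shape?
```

Input: (15, 168, 24, 7) -> after flatten(2): (15, 168, 168) -> Output: (15, 168, 168)

Answer: (15, 168, 168)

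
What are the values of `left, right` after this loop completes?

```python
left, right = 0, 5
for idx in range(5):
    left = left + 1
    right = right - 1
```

left goes 0→5, right goes 5→0
`left, right` takes the values: (0, 5) → (1, 5) → (1, 4) → (2, 4) → (2, 3) → (3, 3) → (3, 2) → (4, 2) → (4, 1) → (5, 1) → (5, 0)

Answer: 5, 0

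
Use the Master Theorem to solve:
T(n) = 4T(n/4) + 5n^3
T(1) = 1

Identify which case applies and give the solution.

a=4, b=4, f(n)=5n^3. log_4(4) = 1. Since c=3 > 1 and the regularity condition holds (4(n/4)^3 = (4/4^3)n^3 with 4/4^3 < 1), Case 3 applies: T(n) = Θ(f(n)) = O(n^3).

Answer: O(n^3) - Case 3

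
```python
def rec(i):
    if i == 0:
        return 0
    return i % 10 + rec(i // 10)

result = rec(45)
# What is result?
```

Sum of digits of 45: 5 + 4 = 9

Answer: 9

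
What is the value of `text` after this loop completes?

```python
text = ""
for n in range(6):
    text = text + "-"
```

Repeat '-' 6 times
`text` takes the values: "" → "-" → "--" → "---" → "----" → "-----" → "------"

Answer: "------"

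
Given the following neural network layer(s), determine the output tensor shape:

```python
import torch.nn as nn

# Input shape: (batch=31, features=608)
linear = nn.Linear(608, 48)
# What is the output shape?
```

Input: (31, 608) -> Output: (31, 48)

Answer: (31, 48)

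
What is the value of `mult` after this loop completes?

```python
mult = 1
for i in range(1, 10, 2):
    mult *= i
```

Product of 1, 3, 5, ... up to 9
`mult` takes the values: 1 → 3 → 15 → 105 → 945

Answer: 945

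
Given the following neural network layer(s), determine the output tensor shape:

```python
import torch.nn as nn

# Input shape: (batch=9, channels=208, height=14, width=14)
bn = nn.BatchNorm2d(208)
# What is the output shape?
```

Input: (9, 208, 14, 14) -> Output: (9, 208, 14, 14)

Answer: (9, 208, 14, 14)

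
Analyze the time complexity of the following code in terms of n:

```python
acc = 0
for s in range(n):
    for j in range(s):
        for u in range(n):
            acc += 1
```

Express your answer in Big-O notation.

Each loop level contributes: n × n × n. Multiplying the contributions gives O(n^3).

Answer: O(n^3)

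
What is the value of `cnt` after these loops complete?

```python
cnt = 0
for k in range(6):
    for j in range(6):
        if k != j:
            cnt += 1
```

6² - 6 (exclude diagonal)
`cnt` takes the values: 0 → 1 → 2 → 3 → 4 → 5 → 6 → 7 → 8 → 9 → 10 → 11 → 12 → 13 → 14 → 15 → 16 → 17 → 18 → 19 → 20 → 21 → 22 → 23 → 24 → 25 → 26 → 27 → 28 → 29 → 30

Answer: 30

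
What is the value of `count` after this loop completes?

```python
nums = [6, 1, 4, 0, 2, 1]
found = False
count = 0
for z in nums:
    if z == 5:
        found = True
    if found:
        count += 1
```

Count elements after first 5 in [6, 1, 4, 0, 2, 1]
`count` takes the values: 0

Answer: 0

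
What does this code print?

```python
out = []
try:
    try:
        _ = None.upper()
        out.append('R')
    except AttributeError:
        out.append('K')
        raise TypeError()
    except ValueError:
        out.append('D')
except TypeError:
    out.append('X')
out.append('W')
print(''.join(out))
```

Execution trace: 'K' (inner except AttributeError) → 'X' (outer except TypeError) → 'W' (after the try/except). Output: KXW

Answer: KXW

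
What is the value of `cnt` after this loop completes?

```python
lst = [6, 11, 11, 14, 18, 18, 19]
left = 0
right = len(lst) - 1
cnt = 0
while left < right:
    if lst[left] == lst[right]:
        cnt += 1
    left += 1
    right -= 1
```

Count matching pairs from ends
`cnt` takes the values: 0

Answer: 0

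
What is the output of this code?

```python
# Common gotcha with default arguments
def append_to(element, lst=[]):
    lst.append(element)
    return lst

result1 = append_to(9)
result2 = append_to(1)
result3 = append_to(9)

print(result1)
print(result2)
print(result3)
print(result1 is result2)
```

Key concept: mutable default argument gotcha.
Step by step:
`result1 = append_to(9)` → result1 = [9]
`result2 = append_to(1)` → result1 = [9, 1] (same object as result2); result2 = [9, 1] (same object as result1)
`result3 = append_to(9)` → result1 = [9, 1, 9] (same object as result2, result3); result2 = [9, 1, 9] (same object as result1, result3); result3 = [9, 1, 9] (same object as result1, result2)
`print(result1)` → prints [9, 1, 9]
`print(result2)` → prints [9, 1, 9]
`print(result3)` → prints [9, 1, 9]
`print(result1 is result2)` → prints True

Answer:
[9, 1, 9]
[9, 1, 9]
[9, 1, 9]
True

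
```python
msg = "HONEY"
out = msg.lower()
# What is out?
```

Trace:
`msg = "HONEY"` → msg = 'HONEY'
`out = msg.lower()` → out = 'honey'
So out = 'honey'

Answer: 'honey'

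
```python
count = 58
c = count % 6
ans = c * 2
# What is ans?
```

Trace:
`count = 58` → count = 58
`c = count % 6` → c = 4
`ans = c * 2` → ans = 8
So ans = 8

Answer: 8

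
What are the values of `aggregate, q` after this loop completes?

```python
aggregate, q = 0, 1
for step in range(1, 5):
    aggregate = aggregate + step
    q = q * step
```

Sum and factorial of 1 to 4
`aggregate, q` takes the values: (0, 1) → (1, 1) → (3, 1) → (3, 2) → (6, 2) → (6, 6) → (10, 6) → (10, 24)

Answer: 10, 24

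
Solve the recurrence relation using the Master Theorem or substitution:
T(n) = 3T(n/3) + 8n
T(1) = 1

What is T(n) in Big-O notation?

By Master Theorem: a=3, b=3, f(n)=8n. Since log_3(3) = 1 and f(n) = Θ(n^1), Case 2 applies. T(n) = O(n log n).

Answer: O(n log n)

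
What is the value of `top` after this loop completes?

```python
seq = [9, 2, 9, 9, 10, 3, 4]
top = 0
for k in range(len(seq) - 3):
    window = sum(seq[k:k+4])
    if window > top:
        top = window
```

Max sum of 4-element window in [9, 2, 9, 9, 10, 3, 4]
`top` takes the values: 0 → 29 → 30 → 31

Answer: 31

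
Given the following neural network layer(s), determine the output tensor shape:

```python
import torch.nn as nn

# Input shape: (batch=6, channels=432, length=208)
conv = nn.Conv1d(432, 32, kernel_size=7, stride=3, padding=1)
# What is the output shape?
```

Input: (6, 432, 208) -> Output: (6, 32, 68)

Answer: (6, 32, 68)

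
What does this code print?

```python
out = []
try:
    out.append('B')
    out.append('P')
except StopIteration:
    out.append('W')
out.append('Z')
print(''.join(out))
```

Execution trace: 'B' (try body) → 'P' (try body, no exception) → 'Z' (after the try/except). Output: BPZ

Answer: BPZ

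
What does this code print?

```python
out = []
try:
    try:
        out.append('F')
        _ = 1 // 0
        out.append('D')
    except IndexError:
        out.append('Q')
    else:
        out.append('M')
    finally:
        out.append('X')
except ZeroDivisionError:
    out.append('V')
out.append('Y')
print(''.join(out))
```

Execution trace: 'F' (try body) → 'X' (finally) → 'V' (outer except ZeroDivisionError) → 'Y' (after the try/except). Output: FXVY

Answer: FXVY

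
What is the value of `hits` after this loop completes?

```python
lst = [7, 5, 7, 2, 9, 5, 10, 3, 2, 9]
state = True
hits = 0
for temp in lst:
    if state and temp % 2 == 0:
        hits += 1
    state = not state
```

Count even values at even positions
`hits` takes the values: 0 → 1 → 2

Answer: 2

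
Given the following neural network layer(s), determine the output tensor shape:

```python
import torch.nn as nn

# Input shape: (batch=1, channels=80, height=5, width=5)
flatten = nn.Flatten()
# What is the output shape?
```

Input: (1, 80, 5, 5) -> Output: (1, 2000)

Answer: (1, 2000)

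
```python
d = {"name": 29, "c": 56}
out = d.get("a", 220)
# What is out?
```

Trace:
`d = {"name": 29, "c": 56}` → d = {'name': 29, 'c': 56}
`out = d.get("a", 220)` → out = 220
So out = 220

Answer: 220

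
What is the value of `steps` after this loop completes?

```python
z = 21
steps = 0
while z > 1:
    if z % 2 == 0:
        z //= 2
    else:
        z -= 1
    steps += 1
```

Steps to reduce 21 to 1
`steps` takes the values: 0 → 1 → 2 → 3 → 4 → 5 → 6

Answer: 6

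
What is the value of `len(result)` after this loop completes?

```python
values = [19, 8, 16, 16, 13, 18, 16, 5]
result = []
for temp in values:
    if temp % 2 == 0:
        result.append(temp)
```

Count even numbers in [19, 8, 16, 16, 13, 18, 16, 5]
`result` takes the values: [] → [8] → [8, 16] → [8, 16, 16] → [8, 16, 16, 18] → [8, 16, 16, 18, 16]
So `len(result)` = 5

Answer: 5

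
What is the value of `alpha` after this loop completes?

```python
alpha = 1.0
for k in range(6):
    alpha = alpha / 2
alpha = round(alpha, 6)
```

Halving LR 6 times: 1 / 2^6
`alpha` takes the values: 1.0 → 0.5 → 0.25 → 0.125 → 0.0625 → 0.03125 → 0.015625

Answer: 0.015625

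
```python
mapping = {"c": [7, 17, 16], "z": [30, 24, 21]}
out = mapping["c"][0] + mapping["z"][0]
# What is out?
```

Trace:
`mapping = {"c": [7, 17, 16], "z": [30, 24, 21]}` → mapping = {'c': [7, 17, 16], 'z': [30, 24, 21]}
`out = mapping["c"][0] + mapping["z"][0]` → out = 37
So out = 37

Answer: 37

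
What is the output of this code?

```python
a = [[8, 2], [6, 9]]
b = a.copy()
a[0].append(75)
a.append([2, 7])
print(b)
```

Key concept: shallow copy with nested lists.
Step by step:
`a = [[8, 2], [6, 9]]` → a = [[8, 2], [6, 9]]
`b = a.copy()` → b = [[8, 2], [6, 9]]
`a[0].append(75)` → a = [[8, 2, 75], [6, 9]]; b = [[8, 2, 75], [6, 9]]
`a.append([2, 7])` → a = [[8, 2, 75], [6, 9], [2, 7]]
`print(b)` → prints [[8, 2, 75], [6, 9]]

Answer: [[8, 2, 75], [6, 9]]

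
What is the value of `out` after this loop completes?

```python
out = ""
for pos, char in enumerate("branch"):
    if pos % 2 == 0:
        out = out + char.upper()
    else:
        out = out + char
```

Uppercase even positions in 'branch'
`out` takes the values: "" → "B" → "Br" → "BrA" → "BrAn" → "BrAnC" → "BrAnCh"

Answer: "BrAnCh"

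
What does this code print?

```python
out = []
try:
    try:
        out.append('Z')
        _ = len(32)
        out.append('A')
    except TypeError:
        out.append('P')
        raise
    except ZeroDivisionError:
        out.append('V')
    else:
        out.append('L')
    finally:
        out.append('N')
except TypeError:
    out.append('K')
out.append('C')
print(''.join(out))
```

Execution trace: 'Z' (inner try body) → 'P' (inner except TypeError) → 'N' (inner finally) → 'K' (outer except TypeError) → 'C' (after the try/except). Output: ZPNKC

Answer: ZPNKC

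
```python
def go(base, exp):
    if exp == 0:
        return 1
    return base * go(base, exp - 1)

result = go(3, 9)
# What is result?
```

go(3, 9) = 3 * 3 * 3 * 3 * 3 * 3 * 3 * 3 * 3 = 19683

Answer: 19683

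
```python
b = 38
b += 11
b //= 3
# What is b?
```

Trace:
`b = 38` → b = 38
`b += 11` → b = 49
`b //= 3` → b = 16
So b = 16

Answer: 16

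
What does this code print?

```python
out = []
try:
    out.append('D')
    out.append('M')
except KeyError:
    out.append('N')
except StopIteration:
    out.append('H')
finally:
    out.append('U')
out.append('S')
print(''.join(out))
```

Execution trace: 'D' (try body) → 'M' (try body, no exception) → 'U' (finally) → 'S' (after the try/except). Output: DMUS

Answer: DMUS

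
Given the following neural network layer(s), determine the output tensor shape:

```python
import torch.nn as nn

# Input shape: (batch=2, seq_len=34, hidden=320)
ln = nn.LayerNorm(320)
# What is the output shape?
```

Input: (2, 34, 320) -> Output: (2, 34, 320)

Answer: (2, 34, 320)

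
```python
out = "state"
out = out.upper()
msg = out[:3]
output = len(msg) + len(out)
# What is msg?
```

Trace:
`out = "state"` → out = 'state'
`out = out.upper()` → out = 'STATE'
`msg = out[:3]` → msg = 'STA'
`output = len(msg) + len(out)` → output = 8
So msg = 'STA'

Answer: 'STA'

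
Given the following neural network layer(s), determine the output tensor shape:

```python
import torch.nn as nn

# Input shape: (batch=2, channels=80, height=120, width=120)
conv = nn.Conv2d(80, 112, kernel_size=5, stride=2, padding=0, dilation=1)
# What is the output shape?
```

Input: (2, 80, 120, 120) -> Output: (2, 112, 58, 58)

Answer: (2, 112, 58, 58)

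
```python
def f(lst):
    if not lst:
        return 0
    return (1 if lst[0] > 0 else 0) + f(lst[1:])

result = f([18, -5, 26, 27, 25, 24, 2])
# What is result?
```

Count of positive elements in [18, -5, 26, 27, 25, 24, 2] = 6

Answer: 6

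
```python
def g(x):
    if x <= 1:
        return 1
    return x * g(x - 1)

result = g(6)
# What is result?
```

g(6) = 6 * 5 * 4 * 3 * 2 * 1 = 720

Answer: 720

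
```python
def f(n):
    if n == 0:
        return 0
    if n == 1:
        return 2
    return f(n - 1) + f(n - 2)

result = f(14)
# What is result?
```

Build up from base cases: f(0)=0, f(1)=2, f(2)=2, f(3)=4, f(4)=6, f(5)=10, f(6)=16, ..., f(14)=754

Answer: 754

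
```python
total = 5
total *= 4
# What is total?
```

Trace:
`total = 5` → total = 5
`total *= 4` → total = 20
So total = 20

Answer: 20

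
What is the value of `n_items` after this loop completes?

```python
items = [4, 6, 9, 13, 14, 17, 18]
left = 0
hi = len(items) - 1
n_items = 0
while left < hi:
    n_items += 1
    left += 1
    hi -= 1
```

Iterations until pointers meet (list length 7)
`n_items` takes the values: 0 → 1 → 2 → 3

Answer: 3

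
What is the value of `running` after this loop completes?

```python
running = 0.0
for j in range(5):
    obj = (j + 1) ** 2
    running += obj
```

Sum of squared losses 1² + 2² + ... + 5²
`running` takes the values: 0.0 → 1.0 → 5.0 → 14.0 → 30.0 → 55.0

Answer: 55.0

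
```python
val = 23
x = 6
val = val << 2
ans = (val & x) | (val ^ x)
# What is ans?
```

Trace:
`val = 23` → val = 23
`x = 6` → x = 6
`val = val << 2` → val = 92
`ans = (val & x) | (val ^ x)` → ans = 94
So ans = 94

Answer: 94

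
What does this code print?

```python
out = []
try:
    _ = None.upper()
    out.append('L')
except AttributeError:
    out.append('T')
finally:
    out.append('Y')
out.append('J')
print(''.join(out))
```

Execution trace: 'T' (except AttributeError) → 'Y' (finally) → 'J' (after the try/except). Output: TYJ

Answer: TYJ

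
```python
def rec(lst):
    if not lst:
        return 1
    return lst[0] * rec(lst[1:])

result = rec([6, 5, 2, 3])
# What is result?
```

Product over [6, 5, 2, 3] = 6 * 5 * 2 * 3 = 180

Answer: 180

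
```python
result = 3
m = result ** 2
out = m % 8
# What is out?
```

Trace:
`result = 3` → result = 3
`m = result ** 2` → m = 9
`out = m % 8` → out = 1
So out = 1

Answer: 1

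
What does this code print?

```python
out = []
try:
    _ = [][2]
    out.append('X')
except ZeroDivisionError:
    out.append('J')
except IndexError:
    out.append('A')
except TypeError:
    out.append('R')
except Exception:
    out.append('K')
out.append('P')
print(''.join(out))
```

Execution trace: 'A' (except IndexError) → 'P' (after the try/except). Output: AP

Answer: AP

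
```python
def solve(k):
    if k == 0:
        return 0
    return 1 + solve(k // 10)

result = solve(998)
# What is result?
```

Count of digits of 998: 3

Answer: 3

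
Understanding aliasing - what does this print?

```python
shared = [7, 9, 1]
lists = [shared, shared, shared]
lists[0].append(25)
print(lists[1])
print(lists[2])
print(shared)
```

Key concept: list of same reference.
Step by step:
`shared = [7, 9, 1]` → shared = [7, 9, 1]
`lists = [shared, shared, shared]` → lists = [[7, 9, 1], [7, 9, 1], [7, 9, 1]]
`lists[0].append(25)` → shared = [7, 9, 1, 25]; lists = [[7, 9, 1, 25], [7, 9, 1, 25], [7, 9, 1, 25]]
`print(lists[1])` → prints [7, 9, 1, 25]
`print(lists[2])` → prints [7, 9, 1, 25]
`print(shared)` → prints [7, 9, 1, 25]

Answer:
[7, 9, 1, 25]
[7, 9, 1, 25]
[7, 9, 1, 25]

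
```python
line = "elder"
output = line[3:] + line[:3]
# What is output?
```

Trace:
`line = "elder"` → line = 'elder'
`output = line[3:] + line[:3]` → output = 'ereld'
So output = 'ereld'

Answer: 'ereld'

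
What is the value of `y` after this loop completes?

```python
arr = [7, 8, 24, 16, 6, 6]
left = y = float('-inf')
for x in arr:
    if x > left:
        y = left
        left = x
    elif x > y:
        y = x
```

Second largest (with repeats) in [7, 8, 24, 16, 6, 6]
`y` takes the values: -inf → 7 → 8 → 16

Answer: 16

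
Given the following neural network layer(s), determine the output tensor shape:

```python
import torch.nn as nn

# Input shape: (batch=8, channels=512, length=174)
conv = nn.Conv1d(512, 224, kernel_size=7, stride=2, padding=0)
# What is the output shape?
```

Input: (8, 512, 174) -> Output: (8, 224, 84)

Answer: (8, 224, 84)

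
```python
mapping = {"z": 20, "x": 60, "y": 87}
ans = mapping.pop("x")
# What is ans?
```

Trace:
`mapping = {"z": 20, "x": 60, "y": 87}` → mapping = {'z': 20, 'x': 60, 'y': 87}
`ans = mapping.pop("x")` → mapping = {'z': 20, 'y': 87}; ans = 60
So ans = 60

Answer: 60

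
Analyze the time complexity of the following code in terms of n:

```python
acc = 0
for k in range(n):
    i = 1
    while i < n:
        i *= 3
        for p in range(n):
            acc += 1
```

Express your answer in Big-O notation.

Each loop level contributes: n × log n × n. Multiplying the contributions gives O(n^2 log n).

Answer: O(n^2 log n)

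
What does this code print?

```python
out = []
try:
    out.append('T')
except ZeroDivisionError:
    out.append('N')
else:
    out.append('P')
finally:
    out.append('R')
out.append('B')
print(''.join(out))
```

Execution trace: 'T' (try body, no exception) → 'P' (else) → 'R' (finally) → 'B' (after the try/except). Output: TPRB

Answer: TPRB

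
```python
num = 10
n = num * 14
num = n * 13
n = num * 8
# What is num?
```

Trace:
`num = 10` → num = 10
`n = num * 14` → n = 140
`num = n * 13` → num = 1820
`n = num * 8` → n = 14560
So num = 1820

Answer: 1820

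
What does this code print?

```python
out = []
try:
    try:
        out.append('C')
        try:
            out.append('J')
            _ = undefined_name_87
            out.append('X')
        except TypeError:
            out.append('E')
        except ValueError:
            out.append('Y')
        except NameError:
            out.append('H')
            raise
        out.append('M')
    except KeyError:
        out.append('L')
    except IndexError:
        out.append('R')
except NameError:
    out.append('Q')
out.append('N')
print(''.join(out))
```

Execution trace: 'C' (try body) → 'J' (inner try body) → 'H' (inner except NameError) → 'Q' (outer except NameError) → 'N' (after the try/except). Output: CJHQN

Answer: CJHQN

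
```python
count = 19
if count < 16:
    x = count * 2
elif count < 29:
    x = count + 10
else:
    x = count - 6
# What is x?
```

Trace:
`count = 19` → count = 19
`if count < 16: ...` → count < 16 is False, count < 29 is True → x = 29
So x = 29

Answer: 29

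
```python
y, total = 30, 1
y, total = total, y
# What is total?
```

Trace:
`y, total = 30, 1` → y = 30; total = 1
`y, total = total, y` → y = 1; total = 30
So total = 30

Answer: 30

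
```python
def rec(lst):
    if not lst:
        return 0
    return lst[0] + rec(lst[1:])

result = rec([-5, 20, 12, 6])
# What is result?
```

(-5) + 20 + 12 + 6 + 0 = 33

Answer: 33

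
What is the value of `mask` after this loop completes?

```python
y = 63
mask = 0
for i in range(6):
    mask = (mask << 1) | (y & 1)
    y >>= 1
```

Reverse lowest 6 bits of 63
`mask` takes the values: 0 → 1 → 3 → 7 → 15 → 31 → 63

Answer: 63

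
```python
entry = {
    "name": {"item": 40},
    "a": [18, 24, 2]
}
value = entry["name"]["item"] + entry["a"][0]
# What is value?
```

Trace:
`entry = { ...` → entry = {'name': {'item': 40}, 'a': [18, 24, 2]}
`value = entry["name"]["item"] + entry["a"][0]` → value = 58
So value = 58

Answer: 58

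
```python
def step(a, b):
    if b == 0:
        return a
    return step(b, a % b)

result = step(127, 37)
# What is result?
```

step(127, 37) -> step(37, 16) -> step(16, 5) -> step(5, 1) -> step(1, 0) -> 1

Answer: 1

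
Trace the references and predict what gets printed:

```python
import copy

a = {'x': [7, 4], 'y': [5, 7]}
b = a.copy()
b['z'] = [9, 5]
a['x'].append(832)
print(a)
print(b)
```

Key concept: shallow copy of dict with mutable values.
Step by step:
`a = {'x': [7, 4], 'y': [5, 7]}` → a = {'x': [7, 4], 'y': [5, 7]}
`b = a.copy()` → b = {'x': [7, 4], 'y': [5, 7]}
`b['z'] = [9, 5]` → b = {'x': [7, 4], 'y': [5, 7], 'z': [9, 5]}
`a['x'].append(832)` → a = {'x': [7, 4, 832], 'y': [5, 7]}; b = {'x': [7, 4, 832], 'y': [5, 7], 'z': [9, 5]}
`print(a)` → prints {'x': [7, 4, 832], 'y': [5, 7]}
`print(b)` → prints {'x': [7, 4, 832], 'y': [5, 7], 'z': [9, 5]}

Answer:
{'x': [7, 4, 832], 'y': [5, 7]}
{'x': [7, 4, 832], 'y': [5, 7], 'z': [9, 5]}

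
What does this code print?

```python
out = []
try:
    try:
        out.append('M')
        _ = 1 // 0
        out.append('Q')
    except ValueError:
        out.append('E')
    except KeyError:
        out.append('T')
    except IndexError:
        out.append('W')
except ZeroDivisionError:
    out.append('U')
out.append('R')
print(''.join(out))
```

Execution trace: 'M' (inner try body) → 'U' (outer except ZeroDivisionError) → 'R' (after the try/except). Output: MUR

Answer: MUR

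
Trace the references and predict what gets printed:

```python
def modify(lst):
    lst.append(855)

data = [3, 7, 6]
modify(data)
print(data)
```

Key concept: function modifies passed list.
Step by step:
`data = [3, 7, 6]` → data = [3, 7, 6]
`modify(data)` → data = [3, 7, 6, 855]
`print(data)` → prints [3, 7, 6, 855]

Answer: [3, 7, 6, 855]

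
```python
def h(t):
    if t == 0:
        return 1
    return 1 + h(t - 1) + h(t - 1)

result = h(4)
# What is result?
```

h(t) = 1 + 2·h(t-1), h(0)=1. Closed form: (1+1)·2^4 - 1 = 31.

Answer: 31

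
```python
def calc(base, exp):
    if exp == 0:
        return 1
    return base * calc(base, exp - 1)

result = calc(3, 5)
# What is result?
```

calc(3, 5) = 3 * 3 * 3 * 3 * 3 = 243

Answer: 243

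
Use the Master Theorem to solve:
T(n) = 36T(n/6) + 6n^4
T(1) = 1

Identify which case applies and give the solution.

a=36, b=6, f(n)=6n^4. log_6(36) = 2. Since c=4 > 2 and the regularity condition holds (36(n/6)^4 = (36/6^4)n^4 with 36/6^4 < 1), Case 3 applies: T(n) = Θ(f(n)) = O(n^4).

Answer: O(n^4) - Case 3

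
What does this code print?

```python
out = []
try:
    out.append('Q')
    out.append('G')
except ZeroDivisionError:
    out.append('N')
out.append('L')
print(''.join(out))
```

Execution trace: 'Q' (try body) → 'G' (try body, no exception) → 'L' (after the try/except). Output: QGL

Answer: QGL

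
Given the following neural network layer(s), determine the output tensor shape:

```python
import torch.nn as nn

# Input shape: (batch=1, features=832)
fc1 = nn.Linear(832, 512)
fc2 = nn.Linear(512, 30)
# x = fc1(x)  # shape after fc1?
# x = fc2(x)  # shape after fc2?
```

Input: (1, 832) -> after fc1: (1, 512) -> Output: (1, 30)

Answer: (1, 30)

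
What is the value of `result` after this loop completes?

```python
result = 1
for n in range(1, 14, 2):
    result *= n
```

Product of 1, 3, 5, ... up to 13
`result` takes the values: 1 → 3 → 15 → 105 → 945 → 10395 → 135135

Answer: 135135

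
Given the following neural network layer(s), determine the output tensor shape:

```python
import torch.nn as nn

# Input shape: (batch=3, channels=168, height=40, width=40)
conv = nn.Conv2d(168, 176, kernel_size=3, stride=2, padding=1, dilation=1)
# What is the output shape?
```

Input: (3, 168, 40, 40) -> Output: (3, 176, 20, 20)

Answer: (3, 176, 20, 20)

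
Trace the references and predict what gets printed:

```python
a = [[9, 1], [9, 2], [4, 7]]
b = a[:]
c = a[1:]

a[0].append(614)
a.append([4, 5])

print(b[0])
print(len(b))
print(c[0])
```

Key concept: slice with nested mutation.
Step by step:
`a = [[9, 1], [9, 2], [4, 7]]` → a = [[9, 1], [9, 2], [4, 7]]
`b = a[:]` → b = [[9, 1], [9, 2], [4, 7]]
`c = a[1:]` → c = [[9, 2], [4, 7]]
`a[0].append(614)` → a = [[9, 1, 614], [9, 2], [4, 7]]; b = [[9, 1, 614], [9, 2], [4, 7]]
`a.append([4, 5])` → a = [[9, 1, 614], [9, 2], [4, 7], [4, 5]]
`print(b[0])` → prints [9, 1, 614]
`print(len(b))` → prints 3
`print(c[0])` → prints [9, 2]

Answer:
[9, 1, 614]
3
[9, 2]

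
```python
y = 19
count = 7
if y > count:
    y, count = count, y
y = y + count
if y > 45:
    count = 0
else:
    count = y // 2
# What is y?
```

Trace:
`y = 19` → y = 19
`count = 7` → count = 7
`if y > count: ...` → y > count is True → y = 7; count = 19
`y = y + count` → y = 26
`if y > 45: ...` → y > 45 is False, take else branch → count = 13
So y = 26

Answer: 26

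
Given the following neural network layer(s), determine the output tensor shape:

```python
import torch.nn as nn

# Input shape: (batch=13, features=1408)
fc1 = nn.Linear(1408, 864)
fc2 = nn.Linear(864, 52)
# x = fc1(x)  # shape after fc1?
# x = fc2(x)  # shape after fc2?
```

Input: (13, 1408) -> after fc1: (13, 864) -> Output: (13, 52)

Answer: (13, 52)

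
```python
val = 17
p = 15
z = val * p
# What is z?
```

Trace:
`val = 17` → val = 17
`p = 15` → p = 15
`z = val * p` → z = 255
So z = 255

Answer: 255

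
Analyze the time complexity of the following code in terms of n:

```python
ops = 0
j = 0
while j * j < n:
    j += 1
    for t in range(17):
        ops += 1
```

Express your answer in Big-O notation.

Each loop level contributes: √n × 1. Multiplying the contributions gives O(√n).

Answer: O(√n)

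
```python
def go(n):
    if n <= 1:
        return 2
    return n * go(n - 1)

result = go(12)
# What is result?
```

go(12) = 12 * 11 * 10 * 9 * 8 * 7 * 6 * 5 * 4 * 3 * 2 * 2 = 958003200

Answer: 958003200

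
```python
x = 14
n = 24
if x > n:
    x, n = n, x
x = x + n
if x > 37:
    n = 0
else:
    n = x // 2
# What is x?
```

Trace:
`x = 14` → x = 14
`n = 24` → n = 24
`if x > n: ...` → x > n is False → no variable changes
`x = x + n` → x = 38
`if x > 37: ...` → x > 37 is True → n = 0
So x = 38

Answer: 38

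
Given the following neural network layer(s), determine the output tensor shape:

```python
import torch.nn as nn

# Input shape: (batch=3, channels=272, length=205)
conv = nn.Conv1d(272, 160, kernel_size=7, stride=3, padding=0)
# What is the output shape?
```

Input: (3, 272, 205) -> Output: (3, 160, 67)

Answer: (3, 160, 67)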